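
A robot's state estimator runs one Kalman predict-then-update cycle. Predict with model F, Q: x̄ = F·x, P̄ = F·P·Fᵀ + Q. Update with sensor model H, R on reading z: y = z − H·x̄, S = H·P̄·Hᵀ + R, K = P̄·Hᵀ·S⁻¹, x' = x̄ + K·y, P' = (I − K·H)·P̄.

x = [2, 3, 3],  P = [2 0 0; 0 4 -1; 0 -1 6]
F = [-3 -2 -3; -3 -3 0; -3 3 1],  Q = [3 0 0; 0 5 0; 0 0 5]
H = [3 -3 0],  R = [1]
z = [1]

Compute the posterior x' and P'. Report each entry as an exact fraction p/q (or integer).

x' = [-11007/649, -11217/649, 4008/649]
P' = [32227/649 32181/649 -9265/649; 32181/649 32207/649 -9267/649; -9265/649 -9267/649 38255/649]

x̄ = F·x = [-21, -15, 6]
P̄ = F·P·Fᵀ + Q = [79 33 -13; 33 59 -15; -13 -15 59]
y = z − H·x̄ = [19]
S = H·P̄·Hᵀ + R = [649]
K = P̄·Hᵀ·S⁻¹ = [138/649; -78/649; 6/649]
x' = x̄ + K·y = [-11007/649, -11217/649, 4008/649]
P' = (I − K·H)·P̄ = [32227/649 32181/649 -9265/649; 32181/649 32207/649 -9267/649; -9265/649 -9267/649 38255/649]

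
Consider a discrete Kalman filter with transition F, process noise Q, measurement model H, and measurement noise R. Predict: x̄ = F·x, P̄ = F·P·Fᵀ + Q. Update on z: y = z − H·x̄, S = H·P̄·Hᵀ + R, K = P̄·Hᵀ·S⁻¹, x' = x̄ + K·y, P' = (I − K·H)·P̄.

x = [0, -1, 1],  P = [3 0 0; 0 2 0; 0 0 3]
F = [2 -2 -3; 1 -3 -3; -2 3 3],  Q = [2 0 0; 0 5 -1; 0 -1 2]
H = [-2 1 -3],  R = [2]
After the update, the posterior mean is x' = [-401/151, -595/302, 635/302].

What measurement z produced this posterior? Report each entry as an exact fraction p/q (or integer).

x̄ = F·x = [-1, 0, 0]
P̄ = F·P·Fᵀ + Q = [49 45 -51; 45 53 -52; -51 -52 59]
S = H·P̄·Hᵀ + R = [302]
K = P̄·Hᵀ·S⁻¹ = [50/151; 119/302; -127/302]
x' − x̄ = [-250/151, -595/302, 635/302] = K·y
y = (KᵀK)⁻¹·Kᵀ·(x' − x̄) = [-5]
z = y + H·x̄ = [-5] + [2] = [-3]

z = [-3]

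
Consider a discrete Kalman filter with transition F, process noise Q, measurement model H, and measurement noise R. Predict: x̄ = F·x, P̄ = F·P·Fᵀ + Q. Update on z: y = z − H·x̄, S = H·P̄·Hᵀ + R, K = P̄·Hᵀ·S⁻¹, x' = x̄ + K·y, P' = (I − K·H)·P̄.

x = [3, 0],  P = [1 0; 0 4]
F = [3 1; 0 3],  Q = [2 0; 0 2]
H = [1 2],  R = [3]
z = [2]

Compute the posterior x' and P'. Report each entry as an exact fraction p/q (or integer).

x' = [1689/218, -308/109]
P' = [1749/218 -408/109; -408/109 270/109]

x̄ = F·x = [9, 0]
P̄ = F·P·Fᵀ + Q = [15 12; 12 38]
y = z − H·x̄ = [-7]
S = H·P̄·Hᵀ + R = [218]
K = P̄·Hᵀ·S⁻¹ = [39/218; 44/109]
x' = x̄ + K·y = [1689/218, -308/109]
P' = (I − K·H)·P̄ = [1749/218 -408/109; -408/109 270/109]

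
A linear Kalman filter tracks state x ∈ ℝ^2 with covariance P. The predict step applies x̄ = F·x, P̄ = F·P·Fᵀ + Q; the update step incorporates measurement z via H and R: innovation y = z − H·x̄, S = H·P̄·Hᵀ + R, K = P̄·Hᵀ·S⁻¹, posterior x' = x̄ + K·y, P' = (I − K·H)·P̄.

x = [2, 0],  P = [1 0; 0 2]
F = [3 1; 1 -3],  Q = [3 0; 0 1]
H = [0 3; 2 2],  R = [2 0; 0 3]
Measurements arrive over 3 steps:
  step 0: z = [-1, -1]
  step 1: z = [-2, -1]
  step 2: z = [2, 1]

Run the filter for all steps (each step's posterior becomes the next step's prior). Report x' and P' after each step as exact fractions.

step 0: x' = [2435/10526, -2064/5263], P' = [9569/10526 -1093/5263; -1093/5263 1144/5263]
step 1: x' = [-1356243/17805397, -9413564/17805397], P' = [14616796/17805397 -2958430/17805397; -2958430/17805397 3517234/17805397]
step 2: x' = [-9345493711/26933913815, 20237773376/26933913815], P' = [22107796979/26933913815 -4477264484/26933913815; -4477264484/26933913815 5310028514/26933913815]

step 0: x̄ = F·x = [6, 2]
step 0: P̄ = F·P·Fᵀ + Q = [14 -3; -3 20]
step 0: y = z − H·x̄ = [-7, -17]
step 0: S = H·P̄·Hᵀ + R = [182 102; 102 115]
step 0: K = P̄·Hᵀ·S⁻¹ = [-3279/10526 2461/5263; 1716/5263 34/5263]
step 0: x' = x̄ + K·y = [2435/10526, -2064/5263]
step 0: P' = (I − K·H)·P̄ = [9569/10526 -1093/5263; -1093/5263 1144/5263]
step 1: x̄ = F·x = [3177/10526, 14819/10526]
step 1: P̄ = F·P·Fᵀ + Q = [106871/10526 39331/10526; 39331/10526 53803/10526]
step 1: y = z − H·x̄ = [-65509/10526, -23259/5263]
step 1: S = H·P̄·Hᵀ + R = [505279/10526 279402/5263; 279402/5263 494461/5263]
step 1: K = P̄·Hᵀ·S⁻¹ = [-4437645/17805397 7772244/17805397; 5275851/17805397 372536/17805397]
step 1: x' = x̄ + K·y = [-1356243/17805397, -9413564/17805397]
step 1: P' = (I − K·H)·P̄ = [14616796/17805397 -2958430/17805397; -2958430/17805397 3517234/17805397]
step 2: x̄ = F·x = [-13482293/17805397, 26884449/17805397]
step 2: P̄ = F·P·Fᵀ + Q = [170734009/17805397 56966126/17805397; 56966126/17805397 81827879/17805397]
step 2: y = z − H·x̄ = [-45042553/17805397, -8998915/17805397]
step 2: S = H·P̄·Hᵀ + R = [772061705/17805397 832764030/17805397; 832764030/17805397 1519392751/17805397]
step 2: K = P̄·Hᵀ·S⁻¹ = [-6715896726/26933913815 2350737666/5386782763; 7965042771/26933913815 111035204/5386782763]
step 2: x' = x̄ + K·y = [-9345493711/26933913815, 20237773376/26933913815]
step 2: P' = (I − K·H)·P̄ = [22107796979/26933913815 -4477264484/26933913815; -4477264484/26933913815 5310028514/26933913815]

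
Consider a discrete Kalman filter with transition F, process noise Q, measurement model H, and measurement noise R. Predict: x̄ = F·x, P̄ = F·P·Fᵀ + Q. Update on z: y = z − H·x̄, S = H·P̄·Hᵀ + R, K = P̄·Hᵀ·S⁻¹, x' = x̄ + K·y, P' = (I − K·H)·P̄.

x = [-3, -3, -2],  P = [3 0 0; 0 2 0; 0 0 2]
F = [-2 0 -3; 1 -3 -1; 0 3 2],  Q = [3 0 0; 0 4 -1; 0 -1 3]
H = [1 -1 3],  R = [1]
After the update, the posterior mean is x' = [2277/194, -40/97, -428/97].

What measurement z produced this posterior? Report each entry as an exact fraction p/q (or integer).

z = [-1]

x̄ = F·x = [12, 8, -13]
P̄ = F·P·Fᵀ + Q = [33 0 -12; 0 27 -23; -12 -23 29]
S = H·P̄·Hᵀ + R = [388]
K = P̄·Hᵀ·S⁻¹ = [-3/388; -24/97; 49/194]
x' − x̄ = [-51/194, -816/97, 833/97] = K·y
y = (KᵀK)⁻¹·Kᵀ·(x' − x̄) = [34]
z = y + H·x̄ = [34] + [-35] = [-1]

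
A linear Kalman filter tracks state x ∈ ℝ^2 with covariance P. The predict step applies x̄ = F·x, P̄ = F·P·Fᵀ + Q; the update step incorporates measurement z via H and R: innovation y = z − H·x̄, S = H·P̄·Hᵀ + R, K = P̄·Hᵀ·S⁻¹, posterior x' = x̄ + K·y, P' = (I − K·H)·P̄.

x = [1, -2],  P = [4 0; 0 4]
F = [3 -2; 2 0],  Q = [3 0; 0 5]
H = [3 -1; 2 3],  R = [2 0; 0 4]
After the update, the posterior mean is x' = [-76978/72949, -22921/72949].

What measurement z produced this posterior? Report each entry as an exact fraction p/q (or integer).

z = [-3, -3]

x̄ = F·x = [7, 2]
P̄ = F·P·Fᵀ + Q = [55 24; 24 21]
S = H·P̄·Hᵀ + R = [374 435; 435 701]
K = P̄·Hᵀ·S⁻¹ = [19671/72949 6733/72949; -12534/72949 19329/72949]
x' − x̄ = [-587621/72949, -168819/72949] = K·y
y = (KᵀK)⁻¹·Kᵀ·(x' − x̄) = [-22, -23]
z = y + H·x̄ = [-22, -23] + [19, 20] = [-3, -3]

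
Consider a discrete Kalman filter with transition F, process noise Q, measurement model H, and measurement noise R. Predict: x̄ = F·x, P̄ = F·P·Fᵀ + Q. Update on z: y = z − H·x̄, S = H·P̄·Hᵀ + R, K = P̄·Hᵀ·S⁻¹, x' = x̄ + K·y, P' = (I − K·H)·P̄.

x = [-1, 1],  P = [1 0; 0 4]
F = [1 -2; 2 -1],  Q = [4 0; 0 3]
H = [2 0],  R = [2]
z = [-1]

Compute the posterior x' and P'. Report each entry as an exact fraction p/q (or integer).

x̄ = F·x = [-3, -3]
P̄ = F·P·Fᵀ + Q = [21 10; 10 11]
y = z − H·x̄ = [5]
S = H·P̄·Hᵀ + R = [86]
K = P̄·Hᵀ·S⁻¹ = [21/43; 10/43]
x' = x̄ + K·y = [-24/43, -79/43]
P' = (I − K·H)·P̄ = [21/43 10/43; 10/43 273/43]

x' = [-24/43, -79/43]
P' = [21/43 10/43; 10/43 273/43]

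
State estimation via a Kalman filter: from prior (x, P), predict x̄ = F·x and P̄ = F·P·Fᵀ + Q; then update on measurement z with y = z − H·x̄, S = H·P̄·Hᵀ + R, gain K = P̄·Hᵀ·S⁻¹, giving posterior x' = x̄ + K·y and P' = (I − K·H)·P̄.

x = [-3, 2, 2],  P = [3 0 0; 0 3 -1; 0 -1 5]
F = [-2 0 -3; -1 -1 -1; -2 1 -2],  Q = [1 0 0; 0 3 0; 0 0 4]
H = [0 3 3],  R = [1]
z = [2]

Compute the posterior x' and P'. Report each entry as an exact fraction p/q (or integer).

x̄ = F·x = [0, -1, 4]
P̄ = F·P·Fᵀ + Q = [58 18 45; 18 12 12; 45 12 43]
y = z − H·x̄ = [-7]
S = H·P̄·Hᵀ + R = [712]
K = P̄·Hᵀ·S⁻¹ = [189/712; 9/89; 165/712]
x' = x̄ + K·y = [-1323/712, -152/89, 1693/712]
P' = (I − K·H)·P̄ = [5575/712 -99/89 855/712; -99/89 420/89 -417/89; 855/712 -417/89 3391/712]

x' = [-1323/712, -152/89, 1693/712]
P' = [5575/712 -99/89 855/712; -99/89 420/89 -417/89; 855/712 -417/89 3391/712]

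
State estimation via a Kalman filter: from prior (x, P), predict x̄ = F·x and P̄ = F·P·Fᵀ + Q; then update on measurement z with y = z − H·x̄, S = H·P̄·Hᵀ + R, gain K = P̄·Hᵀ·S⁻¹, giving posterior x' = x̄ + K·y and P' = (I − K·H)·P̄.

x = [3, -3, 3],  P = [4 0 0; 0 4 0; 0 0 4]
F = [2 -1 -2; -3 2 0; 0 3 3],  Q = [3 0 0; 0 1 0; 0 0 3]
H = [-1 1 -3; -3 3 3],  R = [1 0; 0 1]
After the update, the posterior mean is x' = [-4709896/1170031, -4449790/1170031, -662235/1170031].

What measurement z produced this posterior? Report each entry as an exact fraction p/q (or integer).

x̄ = F·x = [3, -15, 0]
P̄ = F·P·Fᵀ + Q = [39 -32 -36; -32 53 24; -36 24 75]
S = H·P̄·Hᵀ + R = [472 -567; -567 3160]
K = P̄·Hᵀ·S⁻¹ = [-65087/1170031 -130533/1170031; 226489/1170031 161715/1170031; -291765/1170031 97605/1170031]
x' − x̄ = [-8219989/1170031, 13100675/1170031, -662235/1170031] = K·y
y = (KᵀK)⁻¹·Kᵀ·(x' − x̄) = [20, 53]
z = y + H·x̄ = [20, 53] + [-18, -54] = [2, -1]

z = [2, -1]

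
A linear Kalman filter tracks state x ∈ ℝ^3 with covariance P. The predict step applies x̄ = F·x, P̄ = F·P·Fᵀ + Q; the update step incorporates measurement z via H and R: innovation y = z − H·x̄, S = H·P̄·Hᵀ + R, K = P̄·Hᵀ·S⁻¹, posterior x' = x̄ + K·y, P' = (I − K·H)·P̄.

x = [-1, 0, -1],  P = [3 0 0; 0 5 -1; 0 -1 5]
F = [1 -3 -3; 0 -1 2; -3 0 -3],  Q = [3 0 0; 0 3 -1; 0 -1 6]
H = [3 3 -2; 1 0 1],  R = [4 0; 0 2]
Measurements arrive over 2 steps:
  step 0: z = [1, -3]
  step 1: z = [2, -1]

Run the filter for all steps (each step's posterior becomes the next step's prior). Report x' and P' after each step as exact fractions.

step 0: x' = [-470735/247799, 385016/247799, -247692/247799], P' = [991020/247799 -1435680/247799 -734976/247799; -1435680/247799 2360584/247799 1336120/247799; -734976/247799 1336120/247799 969834/247799]
step 1: x' = [965030465/60448211884, 7724670117/60448211884, -38996062209/60448211884], P' = [93725705835/60448211884 -101236351113/60448211884 -31287220407/60448211884; -101236351113/60448211884 157096789635/60448211884 76581408989/60448211884; -31287220407/60448211884 76581408989/60448211884 87239415291/60448211884]

step 0: x̄ = F·x = [2, -2, 6]
step 0: P̄ = F·P·Fᵀ + Q = [78 -12 27; -12 32 -34; 27 -34 78]
step 0: y = z − H·x̄ = [13, -11]
step 0: S = H·P̄·Hᵀ + R = [1174 -33; -33 212]
step 0: K = P̄·Hᵀ·S⁻¹ = [33993/247799 128022/247799; 25618/247799 -49780/247799; -34059/247799 117429/247799]
step 0: x' = x̄ + K·y = [-470735/247799, 385016/247799, -247692/247799]
step 0: P' = (I − K·H)·P̄ = [991020/247799 -1435680/247799 -734976/247799; -1435680/247799 2360584/247799 1336120/247799; -734976/247799 1336120/247799 969834/247799]
step 1: x̄ = F·x = [-882707/247799, -880400/247799, 2155281/247799]
step 1: P̄ = F·P·Fᵀ + Q = [68782275/247799 -2779884/247799 449550/247799; -2779884/247799 1638837/247799 -1955627/247799; 449550/247799 -1955627/247799 5904912/247799]
step 1: y = z − H·x̄ = [10095481/247799, -1520373/247799]
step 1: S = H·P̄·Hᵀ + R = [626435864/247799 180780018/247799; 180780018/247799 76081885/247799]
step 1: K = P̄·Hᵀ·S⁻¹ = [10010626245/60448211884 15609621357/30224105942; 3604624397/60448211884 -6163735531/30224105942; -9649066209/60448211884 13988048721/30224105942]
step 1: x' = x̄ + K·y = [965030465/60448211884, 7724670117/60448211884, -38996062209/60448211884]
step 1: P' = (I − K·H)·P̄ = [93725705835/60448211884 -101236351113/60448211884 -31287220407/60448211884; -101236351113/60448211884 157096789635/60448211884 76581408989/60448211884; -31287220407/60448211884 76581408989/60448211884 87239415291/60448211884]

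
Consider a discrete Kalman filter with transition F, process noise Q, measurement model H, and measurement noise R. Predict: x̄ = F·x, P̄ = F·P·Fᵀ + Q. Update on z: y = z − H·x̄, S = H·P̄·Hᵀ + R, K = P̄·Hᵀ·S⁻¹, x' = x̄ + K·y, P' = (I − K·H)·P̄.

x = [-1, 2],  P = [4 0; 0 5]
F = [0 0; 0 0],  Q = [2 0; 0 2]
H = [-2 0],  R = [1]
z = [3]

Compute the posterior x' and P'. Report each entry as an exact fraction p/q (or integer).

x̄ = F·x = [0, 0]
P̄ = F·P·Fᵀ + Q = [2 0; 0 2]
y = z − H·x̄ = [3]
S = H·P̄·Hᵀ + R = [9]
K = P̄·Hᵀ·S⁻¹ = [-4/9; 0]
x' = x̄ + K·y = [-4/3, 0]
P' = (I − K·H)·P̄ = [2/9 0; 0 2]

x' = [-4/3, 0]
P' = [2/9 0; 0 2]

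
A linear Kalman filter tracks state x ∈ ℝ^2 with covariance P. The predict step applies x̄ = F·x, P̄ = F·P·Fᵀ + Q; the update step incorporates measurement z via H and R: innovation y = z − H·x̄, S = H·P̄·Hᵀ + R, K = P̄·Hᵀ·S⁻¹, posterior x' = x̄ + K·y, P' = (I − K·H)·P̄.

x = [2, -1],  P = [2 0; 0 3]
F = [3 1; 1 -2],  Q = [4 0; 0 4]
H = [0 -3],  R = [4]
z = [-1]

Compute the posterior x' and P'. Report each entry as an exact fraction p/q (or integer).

x̄ = F·x = [5, 4]
P̄ = F·P·Fᵀ + Q = [25 0; 0 18]
y = z − H·x̄ = [11]
S = H·P̄·Hᵀ + R = [166]
K = P̄·Hᵀ·S⁻¹ = [0; -27/83]
x' = x̄ + K·y = [5, 35/83]
P' = (I − K·H)·P̄ = [25 0; 0 36/83]

x' = [5, 35/83]
P' = [25 0; 0 36/83]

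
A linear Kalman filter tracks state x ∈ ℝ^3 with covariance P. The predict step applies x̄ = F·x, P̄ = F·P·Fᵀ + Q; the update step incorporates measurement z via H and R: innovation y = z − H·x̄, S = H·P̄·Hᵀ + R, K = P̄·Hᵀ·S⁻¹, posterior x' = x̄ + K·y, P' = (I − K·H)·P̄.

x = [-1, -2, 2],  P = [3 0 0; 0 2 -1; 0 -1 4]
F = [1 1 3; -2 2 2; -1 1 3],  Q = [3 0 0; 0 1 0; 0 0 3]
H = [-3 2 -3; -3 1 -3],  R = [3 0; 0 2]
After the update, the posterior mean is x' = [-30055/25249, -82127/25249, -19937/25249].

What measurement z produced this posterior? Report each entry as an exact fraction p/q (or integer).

z = [-1, 3]

x̄ = F·x = [3, 2, 5]
P̄ = F·P·Fᵀ + Q = [38 14 29; 14 29 26; 29 26 38]
S = H·P̄·Hᵀ + R = [845 904; 904 997]
K = P̄·Hᵀ·S⁻¹ = [-3433/25249 -1623/25249; 20450/25249 -20847/25249; 9647/25249 -13179/25249]
x' − x̄ = [-105802/25249, -132625/25249, -146182/25249] = K·y
y = (KᵀK)⁻¹·Kᵀ·(x' − x̄) = [19, 25]
z = y + H·x̄ = [19, 25] + [-20, -22] = [-1, 3]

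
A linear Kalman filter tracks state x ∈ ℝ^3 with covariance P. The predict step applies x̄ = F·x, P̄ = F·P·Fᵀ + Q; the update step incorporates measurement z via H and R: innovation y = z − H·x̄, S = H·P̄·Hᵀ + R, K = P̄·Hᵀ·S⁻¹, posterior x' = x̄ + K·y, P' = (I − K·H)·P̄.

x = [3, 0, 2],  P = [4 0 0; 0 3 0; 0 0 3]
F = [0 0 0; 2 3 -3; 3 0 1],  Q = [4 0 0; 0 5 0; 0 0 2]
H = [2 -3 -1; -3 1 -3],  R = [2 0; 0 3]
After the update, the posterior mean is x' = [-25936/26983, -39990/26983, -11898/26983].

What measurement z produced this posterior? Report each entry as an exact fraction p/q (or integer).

z = [3, 3]

x̄ = F·x = [0, 0, 11]
P̄ = F·P·Fᵀ + Q = [4 0 0; 0 75 15; 0 15 41]
S = H·P̄·Hᵀ + R = [824 -6; -6 393]
K = P̄·Hᵀ·S⁻¹ = [256/26983 -820/26983; -7845/26983 1940/26983; -5741/53966 -7459/26983]
x' − x̄ = [-25936/26983, -39990/26983, -308711/26983] = K·y
y = (KᵀK)⁻¹·Kᵀ·(x' − x̄) = [14, 36]
z = y + H·x̄ = [14, 36] + [-11, -33] = [3, 3]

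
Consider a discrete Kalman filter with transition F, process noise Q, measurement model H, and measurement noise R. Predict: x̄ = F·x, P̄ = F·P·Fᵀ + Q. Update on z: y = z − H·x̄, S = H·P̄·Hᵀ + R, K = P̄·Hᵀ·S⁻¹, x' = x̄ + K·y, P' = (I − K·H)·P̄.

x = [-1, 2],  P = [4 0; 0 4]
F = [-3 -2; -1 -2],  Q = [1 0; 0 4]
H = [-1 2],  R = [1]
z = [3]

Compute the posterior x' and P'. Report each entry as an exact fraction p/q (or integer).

x̄ = F·x = [-1, -3]
P̄ = F·P·Fᵀ + Q = [53 28; 28 24]
y = z − H·x̄ = [8]
S = H·P̄·Hᵀ + R = [38]
K = P̄·Hᵀ·S⁻¹ = [3/38; 10/19]
x' = x̄ + K·y = [-7/19, 23/19]
P' = (I − K·H)·P̄ = [2005/38 502/19; 502/19 256/19]

x' = [-7/19, 23/19]
P' = [2005/38 502/19; 502/19 256/19]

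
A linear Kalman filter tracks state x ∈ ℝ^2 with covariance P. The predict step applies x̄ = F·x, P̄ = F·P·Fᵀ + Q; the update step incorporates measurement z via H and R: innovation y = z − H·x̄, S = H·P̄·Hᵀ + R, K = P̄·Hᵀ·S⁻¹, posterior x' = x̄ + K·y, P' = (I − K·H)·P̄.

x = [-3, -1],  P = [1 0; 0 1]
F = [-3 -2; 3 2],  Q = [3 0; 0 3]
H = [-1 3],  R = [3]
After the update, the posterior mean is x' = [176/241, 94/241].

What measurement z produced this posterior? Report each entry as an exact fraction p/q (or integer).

x̄ = F·x = [11, -11]
P̄ = F·P·Fᵀ + Q = [16 -13; -13 16]
S = H·P̄·Hᵀ + R = [241]
K = P̄·Hᵀ·S⁻¹ = [-55/241; 61/241]
x' − x̄ = [-2475/241, 2745/241] = K·y
y = (KᵀK)⁻¹·Kᵀ·(x' − x̄) = [45]
z = y + H·x̄ = [45] + [-44] = [1]

z = [1]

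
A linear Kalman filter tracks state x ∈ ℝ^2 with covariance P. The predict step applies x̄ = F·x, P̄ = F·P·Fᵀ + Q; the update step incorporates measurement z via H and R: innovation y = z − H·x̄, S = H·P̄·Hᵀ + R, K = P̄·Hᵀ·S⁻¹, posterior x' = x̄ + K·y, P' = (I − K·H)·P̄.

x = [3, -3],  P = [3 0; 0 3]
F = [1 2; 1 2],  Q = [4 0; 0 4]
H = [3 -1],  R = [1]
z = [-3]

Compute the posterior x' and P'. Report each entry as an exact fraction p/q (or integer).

x' = [-177/101, -225/101]
P' = [155/101 423/101; 423/101 1243/101]

x̄ = F·x = [-3, -3]
P̄ = F·P·Fᵀ + Q = [19 15; 15 19]
y = z − H·x̄ = [3]
S = H·P̄·Hᵀ + R = [101]
K = P̄·Hᵀ·S⁻¹ = [42/101; 26/101]
x' = x̄ + K·y = [-177/101, -225/101]
P' = (I − K·H)·P̄ = [155/101 423/101; 423/101 1243/101]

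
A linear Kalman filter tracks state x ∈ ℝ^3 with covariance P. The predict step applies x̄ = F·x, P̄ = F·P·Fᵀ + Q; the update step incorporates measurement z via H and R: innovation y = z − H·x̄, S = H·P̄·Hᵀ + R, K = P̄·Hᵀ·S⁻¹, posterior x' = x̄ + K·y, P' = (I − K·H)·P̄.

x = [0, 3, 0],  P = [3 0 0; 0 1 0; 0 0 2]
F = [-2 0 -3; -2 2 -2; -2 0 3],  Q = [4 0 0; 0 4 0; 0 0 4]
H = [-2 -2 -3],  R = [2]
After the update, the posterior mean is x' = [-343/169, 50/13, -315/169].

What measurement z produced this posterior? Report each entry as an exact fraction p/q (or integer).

z = [2]

x̄ = F·x = [0, 6, 0]
P̄ = F·P·Fᵀ + Q = [34 24 -6; 24 28 0; -6 0 34]
S = H·P̄·Hᵀ + R = [676]
K = P̄·Hᵀ·S⁻¹ = [-49/338; -2/13; -45/338]
x' − x̄ = [-343/169, -28/13, -315/169] = K·y
y = (KᵀK)⁻¹·Kᵀ·(x' − x̄) = [14]
z = y + H·x̄ = [14] + [-12] = [2]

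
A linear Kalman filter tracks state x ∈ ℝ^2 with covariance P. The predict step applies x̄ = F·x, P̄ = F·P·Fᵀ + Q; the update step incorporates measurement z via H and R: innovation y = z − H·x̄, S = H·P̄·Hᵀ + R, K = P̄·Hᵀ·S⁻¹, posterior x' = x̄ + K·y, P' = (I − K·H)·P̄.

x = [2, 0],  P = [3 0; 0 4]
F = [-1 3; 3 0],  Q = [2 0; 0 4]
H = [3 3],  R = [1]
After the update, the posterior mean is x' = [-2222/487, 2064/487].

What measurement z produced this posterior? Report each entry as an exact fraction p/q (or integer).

z = [-1]

x̄ = F·x = [-2, 6]
P̄ = F·P·Fᵀ + Q = [41 -9; -9 31]
S = H·P̄·Hᵀ + R = [487]
K = P̄·Hᵀ·S⁻¹ = [96/487; 66/487]
x' − x̄ = [-1248/487, -858/487] = K·y
y = (KᵀK)⁻¹·Kᵀ·(x' − x̄) = [-13]
z = y + H·x̄ = [-13] + [12] = [-1]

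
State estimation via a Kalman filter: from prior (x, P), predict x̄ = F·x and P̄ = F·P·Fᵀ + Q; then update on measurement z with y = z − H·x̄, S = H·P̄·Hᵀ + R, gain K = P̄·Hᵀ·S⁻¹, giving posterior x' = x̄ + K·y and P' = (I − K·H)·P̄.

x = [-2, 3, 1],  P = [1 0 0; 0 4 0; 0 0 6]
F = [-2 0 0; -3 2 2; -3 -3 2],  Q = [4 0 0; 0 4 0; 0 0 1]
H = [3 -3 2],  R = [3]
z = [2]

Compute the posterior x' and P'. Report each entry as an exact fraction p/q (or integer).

x' = [841/172, 2725/344, 1883/344]
P' = [1295/172 3171/344 885/344; 3171/344 21335/688 22305/688; 885/344 22305/688 30999/688]

x̄ = F·x = [4, 14, -1]
P̄ = F·P·Fᵀ + Q = [8 6 6; 6 53 9; 6 9 70]
y = z − H·x̄ = [34]
S = H·P̄·Hᵀ + R = [688]
K = P̄·Hᵀ·S⁻¹ = [9/344; -123/688; 131/688]
x' = x̄ + K·y = [841/172, 2725/344, 1883/344]
P' = (I − K·H)·P̄ = [1295/172 3171/344 885/344; 3171/344 21335/688 22305/688; 885/344 22305/688 30999/688]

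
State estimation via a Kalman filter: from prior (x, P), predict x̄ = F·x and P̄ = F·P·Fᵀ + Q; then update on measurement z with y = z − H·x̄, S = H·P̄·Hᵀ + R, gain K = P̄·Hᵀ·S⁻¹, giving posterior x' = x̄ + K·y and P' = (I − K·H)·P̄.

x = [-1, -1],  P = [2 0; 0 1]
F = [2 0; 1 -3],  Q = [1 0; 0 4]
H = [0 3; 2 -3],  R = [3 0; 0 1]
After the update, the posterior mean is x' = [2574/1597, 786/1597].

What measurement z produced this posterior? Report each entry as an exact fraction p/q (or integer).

z = [2, 2]

x̄ = F·x = [-2, 2]
P̄ = F·P·Fᵀ + Q = [9 4; 4 15]
S = H·P̄·Hᵀ + R = [138 -111; -111 124]
K = P̄·Hᵀ·S⁻¹ = [718/1597 720/1597; 491/1597 -37/1597]
x' − x̄ = [5768/1597, -2408/1597] = K·y
y = (KᵀK)⁻¹·Kᵀ·(x' − x̄) = [-4, 12]
z = y + H·x̄ = [-4, 12] + [6, -10] = [2, 2]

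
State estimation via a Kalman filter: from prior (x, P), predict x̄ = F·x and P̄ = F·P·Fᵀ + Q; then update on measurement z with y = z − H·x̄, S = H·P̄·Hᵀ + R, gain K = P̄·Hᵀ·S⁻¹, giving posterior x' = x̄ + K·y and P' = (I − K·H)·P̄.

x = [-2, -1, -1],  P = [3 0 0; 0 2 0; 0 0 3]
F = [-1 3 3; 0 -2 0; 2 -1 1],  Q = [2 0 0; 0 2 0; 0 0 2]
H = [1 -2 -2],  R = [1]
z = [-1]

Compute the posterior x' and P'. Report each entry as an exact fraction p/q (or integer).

x' = [-1116/259, 558/259, -141/37]
P' = [6550/259 92/259 449/37; 92/259 990/259 -132/37; 449/37 -132/37 360/37]

x̄ = F·x = [-4, 2, -4]
P̄ = F·P·Fᵀ + Q = [50 -12 -3; -12 10 4; -3 4 19]
y = z − H·x̄ = [-1]
S = H·P̄·Hᵀ + R = [259]
K = P̄·Hᵀ·S⁻¹ = [80/259; -40/259; -7/37]
x' = x̄ + K·y = [-1116/259, 558/259, -141/37]
P' = (I − K·H)·P̄ = [6550/259 92/259 449/37; 92/259 990/259 -132/37; 449/37 -132/37 360/37]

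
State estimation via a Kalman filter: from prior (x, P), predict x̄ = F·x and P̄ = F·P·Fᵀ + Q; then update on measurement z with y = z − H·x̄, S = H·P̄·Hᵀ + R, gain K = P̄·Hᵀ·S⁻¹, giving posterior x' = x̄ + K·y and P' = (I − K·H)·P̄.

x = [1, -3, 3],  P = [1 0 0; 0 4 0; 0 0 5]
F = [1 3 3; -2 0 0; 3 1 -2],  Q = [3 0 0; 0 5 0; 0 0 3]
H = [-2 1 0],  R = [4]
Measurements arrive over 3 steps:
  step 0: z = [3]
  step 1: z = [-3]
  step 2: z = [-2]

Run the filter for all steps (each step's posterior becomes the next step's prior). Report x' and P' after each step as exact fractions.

step 0: x' = [-843/361, -631/361, -1998/361], P' = [1101/361 1514/361 -1287/361; 1514/361 3080/361 -2478/361; -1287/361 -2478/361 12420/361]
step 1: x' = [393354/138559, 398003/138559, -1211562/138559], P' = [683910/138559 1100556/138559 -3396676/138559; 1100556/138559 6656684/415677 -20051888/415677; -3396676/138559 -20051888/415677 94419020/415677]
step 2: x' = [-299569469/211767225, -610735988/127060335, 9915829129/635301675], P' = [420217091/70589075 416775602/42353445 -7035197506/211767225; 416775602/42353445 496708424/25412067 -8181591772/127060335; -7035197506/211767225 -8181591772/127060335 191175384971/635301675]

step 0: x̄ = F·x = [1, -2, -6]
step 0: P̄ = F·P·Fᵀ + Q = [85 -2 -15; -2 9 -6; -15 -6 36]
step 0: y = z − H·x̄ = [7]
step 0: S = H·P̄·Hᵀ + R = [361]
step 0: K = P̄·Hᵀ·S⁻¹ = [-172/361; 13/361; 24/361]
step 0: x' = x̄ + K·y = [-843/361, -631/361, -1998/361]
step 0: P' = (I − K·H)·P̄ = [1101/361 1514/361 -1287/361; 1514/361 3080/361 -2478/361; -1287/361 -2478/361 12420/361]
step 1: x̄ = F·x = [-8730/361, 1686/361, 44/19]
step 1: P̄ = F·P·Fᵀ + Q = [98442/361 -3564/361 -2548/19; -3564/361 6209/361 -778/19; -2548/19 -778/19 272]
step 1: y = z − H·x̄ = [-20229/361]
step 1: S = H·P̄·Hᵀ + R = [415677/361]
step 1: K = P̄·Hᵀ·S⁻¹ = [-66816/138559; 13337/415677; 82042/415677]
step 1: x' = x̄ + K·y = [393354/138559, 398003/138559, -1211562/138559]
step 1: P' = (I − K·H)·P̄ = [683910/138559 1100556/138559 -3396676/138559; 1100556/138559 6656684/415677 -20051888/415677; -3396676/138559 -20051888/415677 94419020/415677]
step 2: x̄ = F·x = [-2047323/138559, -786708/138559, 4001189/138559]
step 2: P̄ = F·P·Fᵀ + Q = [170238651/138559 12408900/138559 -172848910/138559; 12408900/138559 3428435/138559 -19891276/138559; -172848910/138559 -19891276/138559 208781087/138559]
step 2: y = z − H·x̄ = [-3585056/138559]
step 2: S = H·P̄·Hᵀ + R = [635301675/138559]
step 2: K = P̄·Hᵀ·S⁻¹ = [-109356134/211767225; -4277873/127060335; 325806544/635301675]
step 2: x' = x̄ + K·y = [-299569469/211767225, -610735988/127060335, 9915829129/635301675]
step 2: P' = (I − K·H)·P̄ = [420217091/70589075 416775602/42353445 -7035197506/211767225; 416775602/42353445 496708424/25412067 -8181591772/127060335; -7035197506/211767225 -8181591772/127060335 191175384971/635301675]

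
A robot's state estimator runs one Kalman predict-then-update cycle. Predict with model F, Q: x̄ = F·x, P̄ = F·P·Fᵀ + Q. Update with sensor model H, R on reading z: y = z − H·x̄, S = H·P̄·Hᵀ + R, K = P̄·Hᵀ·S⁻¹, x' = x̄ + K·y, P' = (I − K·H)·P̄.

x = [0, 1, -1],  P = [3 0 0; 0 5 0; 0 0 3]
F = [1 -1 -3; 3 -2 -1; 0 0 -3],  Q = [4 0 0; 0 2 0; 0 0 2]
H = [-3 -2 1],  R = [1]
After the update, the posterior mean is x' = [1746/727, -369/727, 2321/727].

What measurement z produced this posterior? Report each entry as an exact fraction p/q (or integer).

z = [-3]

x̄ = F·x = [2, -1, 3]
P̄ = F·P·Fᵀ + Q = [39 28 27; 28 52 9; 27 9 29]
S = H·P̄·Hᵀ + R = [727]
K = P̄·Hᵀ·S⁻¹ = [-146/727; -179/727; -70/727]
x' − x̄ = [292/727, 358/727, 140/727] = K·y
y = (KᵀK)⁻¹·Kᵀ·(x' − x̄) = [-2]
z = y + H·x̄ = [-2] + [-1] = [-3]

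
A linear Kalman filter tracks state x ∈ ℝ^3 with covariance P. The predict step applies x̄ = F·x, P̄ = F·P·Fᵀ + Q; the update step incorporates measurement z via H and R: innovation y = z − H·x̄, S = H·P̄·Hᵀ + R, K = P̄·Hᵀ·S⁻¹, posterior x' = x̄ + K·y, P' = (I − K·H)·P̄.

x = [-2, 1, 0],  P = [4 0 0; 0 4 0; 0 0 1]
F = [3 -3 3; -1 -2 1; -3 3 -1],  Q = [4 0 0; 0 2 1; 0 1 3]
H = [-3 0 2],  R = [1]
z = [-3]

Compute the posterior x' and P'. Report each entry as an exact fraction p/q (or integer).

x' = [171/197, 1656/985, -183/985]
P' = [685/394 321/394 987/394; 321/394 40549/1970 2373/1970; 987/394 2373/1970 7591/1970]

x̄ = F·x = [-9, 0, 9]
P̄ = F·P·Fᵀ + Q = [85 15 -75; 15 23 -12; -75 -12 76]
y = z − H·x̄ = [-48]
S = H·P̄·Hᵀ + R = [1970]
K = P̄·Hᵀ·S⁻¹ = [-81/394; -69/1970; 377/1970]
x' = x̄ + K·y = [171/197, 1656/985, -183/985]
P' = (I − K·H)·P̄ = [685/394 321/394 987/394; 321/394 40549/1970 2373/1970; 987/394 2373/1970 7591/1970]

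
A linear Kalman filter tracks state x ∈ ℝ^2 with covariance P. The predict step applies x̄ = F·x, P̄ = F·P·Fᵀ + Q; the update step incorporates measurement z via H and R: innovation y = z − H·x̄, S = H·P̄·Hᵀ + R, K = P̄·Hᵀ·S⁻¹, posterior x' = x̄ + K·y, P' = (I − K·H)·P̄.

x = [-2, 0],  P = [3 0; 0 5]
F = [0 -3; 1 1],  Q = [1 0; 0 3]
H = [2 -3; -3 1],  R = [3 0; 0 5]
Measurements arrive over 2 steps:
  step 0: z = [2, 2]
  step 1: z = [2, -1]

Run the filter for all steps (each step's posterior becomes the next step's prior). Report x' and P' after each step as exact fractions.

step 0: x̄ = F·x = [0, -2]
step 0: P̄ = F·P·Fᵀ + Q = [46 -15; -15 11]
step 0: y = z − H·x̄ = [-4, 4]
step 0: S = H·P̄·Hᵀ + R = [466 -474; -474 520]
step 0: K = P̄·Hᵀ·S⁻¹ = [-641/8822 -1590/4411; -1554/4411 -1883/8822]
step 0: x' = x̄ + K·y = [-5078/4411, -6372/4411]
step 0: P' = (I − K·H)·P̄ = [7089/8822 5367/8822; 5367/8822 3343/4411]
step 1: x̄ = F·x = [19116/4411, -11450/4411]
step 1: P̄ = F·P·Fᵀ + Q = [34498/4411 -36159/8822; -36159/8822 50975/8822]
step 1: y = z − H·x̄ = [-63760/4411, 64387/4411]
step 1: S = H·P̄·Hᵀ + R = [1195133/8822 -482325/4411; -482325/4411 933003/8822]
step 1: K = P̄·Hᵀ·S⁻¹ = [-115757/4647801 -3992797/13943403; -4257313/13943403 -6056294/41830209]
step 1: x' = x̄ + K·y = [7163879/13943403, -12369908/41830209]
step 1: P' = (I − K·H)·P̄ = [2901608/4647801 6150487/13943403; 6150487/13943403 25072913/41830209]

step 0: x' = [-5078/4411, -6372/4411], P' = [7089/8822 5367/8822; 5367/8822 3343/4411]
step 1: x' = [7163879/13943403, -12369908/41830209], P' = [2901608/4647801 6150487/13943403; 6150487/13943403 25072913/41830209]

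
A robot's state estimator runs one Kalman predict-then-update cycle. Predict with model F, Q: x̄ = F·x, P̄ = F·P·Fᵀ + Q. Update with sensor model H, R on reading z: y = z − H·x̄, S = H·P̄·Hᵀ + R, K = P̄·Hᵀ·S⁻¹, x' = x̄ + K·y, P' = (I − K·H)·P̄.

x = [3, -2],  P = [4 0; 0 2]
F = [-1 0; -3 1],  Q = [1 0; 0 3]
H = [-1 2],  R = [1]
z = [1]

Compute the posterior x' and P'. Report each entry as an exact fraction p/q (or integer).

x' = [7/61, 29/61]
P' = [249/122 67/61; 67/61 51/61]

x̄ = F·x = [-3, -11]
P̄ = F·P·Fᵀ + Q = [5 12; 12 41]
y = z − H·x̄ = [20]
S = H·P̄·Hᵀ + R = [122]
K = P̄·Hᵀ·S⁻¹ = [19/122; 35/61]
x' = x̄ + K·y = [7/61, 29/61]
P' = (I − K·H)·P̄ = [249/122 67/61; 67/61 51/61]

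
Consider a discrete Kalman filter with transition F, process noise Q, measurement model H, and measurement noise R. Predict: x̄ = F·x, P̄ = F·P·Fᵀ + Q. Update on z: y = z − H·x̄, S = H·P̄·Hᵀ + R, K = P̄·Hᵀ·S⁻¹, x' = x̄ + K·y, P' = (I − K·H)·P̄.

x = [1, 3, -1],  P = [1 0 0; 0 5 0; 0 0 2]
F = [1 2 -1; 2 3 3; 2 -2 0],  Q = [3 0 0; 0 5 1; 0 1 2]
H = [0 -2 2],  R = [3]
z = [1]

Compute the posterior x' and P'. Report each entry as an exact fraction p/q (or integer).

x̄ = F·x = [8, 8, -4]
P̄ = F·P·Fᵀ + Q = [26 26 -18; 26 72 -25; -18 -25 26]
y = z − H·x̄ = [25]
S = H·P̄·Hᵀ + R = [595]
K = P̄·Hᵀ·S⁻¹ = [-88/595; -194/595; 6/35]
x' = x̄ + K·y = [512/119, -18/119, 2/7]
P' = (I − K·H)·P̄ = [7726/595 -1602/595 -102/35; -1602/595 5204/595 289/35; -102/35 289/35 298/35]

x' = [512/119, -18/119, 2/7]
P' = [7726/595 -1602/595 -102/35; -1602/595 5204/595 289/35; -102/35 289/35 298/35]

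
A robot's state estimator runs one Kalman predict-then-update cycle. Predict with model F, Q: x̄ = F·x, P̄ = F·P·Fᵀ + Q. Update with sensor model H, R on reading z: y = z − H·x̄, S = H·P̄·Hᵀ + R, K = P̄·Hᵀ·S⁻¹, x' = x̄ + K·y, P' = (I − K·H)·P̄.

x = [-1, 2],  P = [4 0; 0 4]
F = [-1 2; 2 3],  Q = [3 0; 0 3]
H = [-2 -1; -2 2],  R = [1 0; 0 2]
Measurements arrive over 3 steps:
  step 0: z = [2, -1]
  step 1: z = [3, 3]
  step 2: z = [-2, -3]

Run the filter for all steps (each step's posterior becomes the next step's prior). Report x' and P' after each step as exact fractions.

step 0: x̄ = F·x = [5, 4]
step 0: P̄ = F·P·Fᵀ + Q = [23 16; 16 55]
step 0: y = z − H·x̄ = [16, 1]
step 0: S = H·P̄·Hᵀ + R = [212 -50; -50 186]
step 0: K = P̄·Hᵀ·S⁻¹ = [-3058/9233 -1517/9233; -6141/18466 6093/18466]
step 0: x' = x̄ + K·y = [-4280/9233, -18299/18466]
step 0: P' = (I − K·H)·P̄ = [1525/9233 8/9233; 8/9233 6109/18466]
step 1: x̄ = F·x = [-14019/9233, -72017/18466]
step 1: P̄ = F·P·Fᵀ + Q = [41410/9233 15285/9233; 15285/9233 122771/18466]
step 1: y = z − H·x̄ = [-10385/2638, 71678/9233]
step 1: S = H·P̄·Hᵀ + R = [84971/2638 1757/1319; 1757/1319 307368/9233]
step 1: K = P̄·Hᵀ·S⁻¹ = [-3196330/9884059 -1552310/9884059; -3184031/9884059 3092321/9884059]
step 1: x' = x̄ + K·y = [-14475522/9884059, -2006627/9884059]
step 1: P' = (I − K·H)·P̄ = [1582880/9884059 30570/9884059; 30570/9884059 3122891/9884059]
step 2: x̄ = F·x = [10462268/9884059, -34970925/9884059]
step 2: P̄ = F·P·Fᵀ + Q = [43604341/9884059 15602156/9884059; 15602156/9884059 64456556/9884059]
step 2: y = z − H·x̄ = [-33814507/9884059, 61214209/9884059]
step 2: S = H·P̄·Hᵀ + R = [311166603/9884059 14299940/9884059; 14299940/9884059 327194458/9884059]
step 2: K = P̄·Hᵀ·S⁻¹ = [-1661173678/5139968293 -807183605/5139968293; -1654023708/5139968293 1607217240/5139968293]
step 2: x' = x̄ + K·y = [6124648675/5139968293, -2573327151/5139968293]
step 2: P' = (I − K·H)·P̄ = [822785761/5139968293 15602156/5139968293; 15602156/5139968293 1622819396/5139968293]

step 0: x' = [-4280/9233, -18299/18466], P' = [1525/9233 8/9233; 8/9233 6109/18466]
step 1: x' = [-14475522/9884059, -2006627/9884059], P' = [1582880/9884059 30570/9884059; 30570/9884059 3122891/9884059]
step 2: x' = [6124648675/5139968293, -2573327151/5139968293], P' = [822785761/5139968293 15602156/5139968293; 15602156/5139968293 1622819396/5139968293]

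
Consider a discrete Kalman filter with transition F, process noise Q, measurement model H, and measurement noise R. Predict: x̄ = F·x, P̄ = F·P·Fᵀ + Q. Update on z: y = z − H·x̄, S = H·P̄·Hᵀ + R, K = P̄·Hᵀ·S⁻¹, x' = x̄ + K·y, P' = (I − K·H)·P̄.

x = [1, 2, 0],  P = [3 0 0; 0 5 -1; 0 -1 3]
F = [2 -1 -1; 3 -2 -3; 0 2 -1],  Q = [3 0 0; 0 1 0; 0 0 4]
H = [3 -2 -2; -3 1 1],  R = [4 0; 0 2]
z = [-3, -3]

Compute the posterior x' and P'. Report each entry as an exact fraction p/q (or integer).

x' = [14031/4945, 3007/989, 13084/4945]
P' = [6108/4945 2176/989 1272/4945; 2176/989 12483/989 -7931/989; 1272/4945 -7931/989 44323/4945]

x̄ = F·x = [0, -1, 4]
P̄ = F·P·Fᵀ + Q = [21 32 -6; 32 63 -7; -6 -7 31]
y = z − H·x̄ = [3, -6]
S = H·P̄·Hᵀ + R = [201 -115; -115 115]
K = P̄·Hᵀ·S⁻¹ = [-13/43 -3086/4945; -28/43 -988/989; -12/43 426/4945]
x' = x̄ + K·y = [14031/4945, 3007/989, 13084/4945]
P' = (I − K·H)·P̄ = [6108/4945 2176/989 1272/4945; 2176/989 12483/989 -7931/989; 1272/4945 -7931/989 44323/4945]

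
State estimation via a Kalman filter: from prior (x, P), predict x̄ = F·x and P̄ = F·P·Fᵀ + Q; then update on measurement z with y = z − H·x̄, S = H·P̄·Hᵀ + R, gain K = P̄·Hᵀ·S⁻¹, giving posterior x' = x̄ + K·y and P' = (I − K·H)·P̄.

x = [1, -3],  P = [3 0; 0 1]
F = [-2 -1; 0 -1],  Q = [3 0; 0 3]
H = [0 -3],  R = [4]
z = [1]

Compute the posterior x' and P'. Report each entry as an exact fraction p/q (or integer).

x̄ = F·x = [1, 3]
P̄ = F·P·Fᵀ + Q = [16 1; 1 4]
y = z − H·x̄ = [10]
S = H·P̄·Hᵀ + R = [40]
K = P̄·Hᵀ·S⁻¹ = [-3/40; -3/10]
x' = x̄ + K·y = [1/4, 0]
P' = (I − K·H)·P̄ = [631/40 1/10; 1/10 2/5]

x' = [1/4, 0]
P' = [631/40 1/10; 1/10 2/5]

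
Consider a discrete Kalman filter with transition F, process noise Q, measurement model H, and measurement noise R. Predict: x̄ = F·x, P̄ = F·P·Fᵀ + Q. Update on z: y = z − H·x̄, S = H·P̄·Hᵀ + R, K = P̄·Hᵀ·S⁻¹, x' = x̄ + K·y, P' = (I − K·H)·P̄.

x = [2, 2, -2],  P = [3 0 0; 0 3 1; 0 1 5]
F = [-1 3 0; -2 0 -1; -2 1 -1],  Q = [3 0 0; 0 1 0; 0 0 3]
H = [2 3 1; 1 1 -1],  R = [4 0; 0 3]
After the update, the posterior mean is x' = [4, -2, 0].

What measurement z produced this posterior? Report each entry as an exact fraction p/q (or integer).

z = [2, 2]

x̄ = F·x = [4, -2, 0]
P̄ = F·P·Fᵀ + Q = [33 3 12; 3 18 16; 12 16 21]
S = H·P̄·Hᵀ + R = [499 70; 70 25]
K = P̄·Hᵀ·S⁻¹ = [33/505 1962/2525; 62/303 -113/303; 367/1515 -3017/7575]
x' − x̄ = [0, 0, 0] = K·y
y = (KᵀK)⁻¹·Kᵀ·(x' − x̄) = [0, 0]
z = y + H·x̄ = [0, 0] + [2, 2] = [2, 2]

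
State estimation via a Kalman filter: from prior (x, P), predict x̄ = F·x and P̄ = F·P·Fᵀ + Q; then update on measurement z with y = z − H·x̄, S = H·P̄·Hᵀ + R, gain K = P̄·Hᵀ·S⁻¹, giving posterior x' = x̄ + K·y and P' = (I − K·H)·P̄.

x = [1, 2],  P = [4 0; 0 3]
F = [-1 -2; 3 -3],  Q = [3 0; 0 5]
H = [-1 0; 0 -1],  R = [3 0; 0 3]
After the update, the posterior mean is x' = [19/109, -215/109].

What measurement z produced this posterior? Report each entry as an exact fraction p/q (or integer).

x̄ = F·x = [-5, -3]
P̄ = F·P·Fᵀ + Q = [19 6; 6 68]
S = H·P̄·Hᵀ + R = [22 6; 6 71]
K = P̄·Hᵀ·S⁻¹ = [-1313/1526 -9/763; -9/763 -730/763]
x' − x̄ = [564/109, 112/109] = K·y
y = (KᵀK)⁻¹·Kᵀ·(x' − x̄) = [-6, -1]
z = y + H·x̄ = [-6, -1] + [5, 3] = [-1, 2]

z = [-1, 2]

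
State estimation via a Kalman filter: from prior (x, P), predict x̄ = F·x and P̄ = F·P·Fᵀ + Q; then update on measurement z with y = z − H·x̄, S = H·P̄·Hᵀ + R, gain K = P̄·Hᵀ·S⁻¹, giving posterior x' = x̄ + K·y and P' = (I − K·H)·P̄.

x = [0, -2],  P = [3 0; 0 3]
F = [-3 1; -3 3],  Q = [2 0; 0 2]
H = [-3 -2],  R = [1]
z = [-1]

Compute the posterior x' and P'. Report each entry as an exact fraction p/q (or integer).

x̄ = F·x = [-2, -6]
P̄ = F·P·Fᵀ + Q = [32 36; 36 56]
y = z − H·x̄ = [-19]
S = H·P̄·Hᵀ + R = [945]
K = P̄·Hᵀ·S⁻¹ = [-8/45; -44/189]
x' = x̄ + K·y = [62/45, -298/189]
P' = (I − K·H)·P̄ = [32/15 -28/9; -28/9 904/189]

x' = [62/45, -298/189]
P' = [32/15 -28/9; -28/9 904/189]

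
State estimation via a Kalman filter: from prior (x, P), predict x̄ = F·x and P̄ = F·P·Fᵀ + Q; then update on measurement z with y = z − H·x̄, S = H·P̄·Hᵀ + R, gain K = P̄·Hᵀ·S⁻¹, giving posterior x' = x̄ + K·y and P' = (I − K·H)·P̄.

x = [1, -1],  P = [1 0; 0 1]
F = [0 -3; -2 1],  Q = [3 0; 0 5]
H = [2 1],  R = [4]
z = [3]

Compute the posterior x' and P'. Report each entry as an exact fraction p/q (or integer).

x' = [3, -3]
P' = [159/50 -117/25; -117/25 242/25]

x̄ = F·x = [3, -3]
P̄ = F·P·Fᵀ + Q = [12 -3; -3 10]
y = z − H·x̄ = [0]
S = H·P̄·Hᵀ + R = [50]
K = P̄·Hᵀ·S⁻¹ = [21/50; 2/25]
x' = x̄ + K·y = [3, -3]
P' = (I − K·H)·P̄ = [159/50 -117/25; -117/25 242/25]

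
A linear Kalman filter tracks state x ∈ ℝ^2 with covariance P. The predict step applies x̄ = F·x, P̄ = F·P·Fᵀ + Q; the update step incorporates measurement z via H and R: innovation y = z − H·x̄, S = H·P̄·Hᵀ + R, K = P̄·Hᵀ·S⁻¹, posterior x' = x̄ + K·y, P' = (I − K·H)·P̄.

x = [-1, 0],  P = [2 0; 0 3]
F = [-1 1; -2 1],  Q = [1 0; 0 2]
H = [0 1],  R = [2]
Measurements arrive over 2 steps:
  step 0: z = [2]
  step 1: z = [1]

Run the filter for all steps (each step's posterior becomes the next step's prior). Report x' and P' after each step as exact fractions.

step 0: x̄ = F·x = [1, 2]
step 0: P̄ = F·P·Fᵀ + Q = [6 7; 7 13]
step 0: y = z − H·x̄ = [0]
step 0: S = H·P̄·Hᵀ + R = [15]
step 0: K = P̄·Hᵀ·S⁻¹ = [7/15; 13/15]
step 0: x' = x̄ + K·y = [1, 2]
step 0: P' = (I − K·H)·P̄ = [41/15 14/15; 14/15 26/15]
step 1: x̄ = F·x = [1, 0]
step 1: P̄ = F·P·Fᵀ + Q = [18/5 22/5; 22/5 164/15]
step 1: y = z − H·x̄ = [1]
step 1: S = H·P̄·Hᵀ + R = [194/15]
step 1: K = P̄·Hᵀ·S⁻¹ = [33/97; 82/97]
step 1: x' = x̄ + K·y = [130/97, 82/97]
step 1: P' = (I − K·H)·P̄ = [204/97 66/97; 66/97 164/97]

step 0: x' = [1, 2], P' = [41/15 14/15; 14/15 26/15]
step 1: x' = [130/97, 82/97], P' = [204/97 66/97; 66/97 164/97]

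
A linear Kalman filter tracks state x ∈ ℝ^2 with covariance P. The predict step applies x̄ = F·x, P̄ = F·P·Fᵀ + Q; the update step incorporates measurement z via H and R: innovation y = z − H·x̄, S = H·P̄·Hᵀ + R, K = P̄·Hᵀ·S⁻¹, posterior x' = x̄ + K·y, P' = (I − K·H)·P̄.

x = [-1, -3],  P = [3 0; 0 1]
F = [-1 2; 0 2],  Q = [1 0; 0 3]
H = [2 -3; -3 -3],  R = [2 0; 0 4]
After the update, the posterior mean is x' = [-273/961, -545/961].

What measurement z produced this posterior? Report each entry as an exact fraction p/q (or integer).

x̄ = F·x = [-5, -6]
P̄ = F·P·Fᵀ + Q = [8 4; 4 7]
S = H·P̄·Hᵀ + R = [49 27; 27 211]
K = P̄·Hᵀ·S⁻¹ = [908/4805 -936/4805; -926/4805 -633/4805]
x' − x̄ = [4532/961, 5221/961] = K·y
y = (KᵀK)⁻¹·Kᵀ·(x' − x̄) = [-7, -31]
z = y + H·x̄ = [-7, -31] + [8, 33] = [1, 2]

z = [1, 2]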